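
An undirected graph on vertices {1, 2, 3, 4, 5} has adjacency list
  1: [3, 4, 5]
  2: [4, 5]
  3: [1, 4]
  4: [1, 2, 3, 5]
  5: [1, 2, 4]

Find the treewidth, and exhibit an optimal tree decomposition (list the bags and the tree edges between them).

Treewidth 2.
One such decomposition:
Bags: B1 = {1, 3, 4}  B2 = {1, 4, 5}  B3 = {2, 4, 5}
Tree: B1–B2, B2–B3

Every bag has size at most 3, so the width is 3 − 1 = 2 and tw(G) ≤ 2. On the other hand G contains the 3-clique {1, 3, 4}. A clique must lie in a single bag of any decomposition, so no decomposition can have width below 2. Hence tw(G) = 2 exactly.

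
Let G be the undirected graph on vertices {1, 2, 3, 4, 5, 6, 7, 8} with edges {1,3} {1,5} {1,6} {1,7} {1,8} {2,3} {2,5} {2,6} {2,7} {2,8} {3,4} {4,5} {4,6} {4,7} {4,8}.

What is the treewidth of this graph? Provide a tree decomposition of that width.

Every bag has size at most 4, so the width is 4 − 1 = 3 and tw(G) ≤ 3. For the lower bound: the 4 vertex sets {1,6}, {2,3}, {4}, {8} are disjoint, each induces a connected subgraph, and every pair is joined by at least one edge of G. Contracting each set to a single vertex therefore yields K_{4} as a minor, and since treewidth is minor-monotone, tw(G) ≥ tw(K_{4}) = 3. Combining the bounds, tw(G) = 3.

Treewidth 3.
One optimal decomposition is:
Bags: B1 = {1, 2, 4, 6}  B2 = {1, 2, 3, 4}  B3 = {1, 2, 4, 8}  B4 = {1, 2, 4, 7}  B5 = {1, 2, 4, 5}
Tree: B1–B2, B2–B3, B3–B4, B4–B5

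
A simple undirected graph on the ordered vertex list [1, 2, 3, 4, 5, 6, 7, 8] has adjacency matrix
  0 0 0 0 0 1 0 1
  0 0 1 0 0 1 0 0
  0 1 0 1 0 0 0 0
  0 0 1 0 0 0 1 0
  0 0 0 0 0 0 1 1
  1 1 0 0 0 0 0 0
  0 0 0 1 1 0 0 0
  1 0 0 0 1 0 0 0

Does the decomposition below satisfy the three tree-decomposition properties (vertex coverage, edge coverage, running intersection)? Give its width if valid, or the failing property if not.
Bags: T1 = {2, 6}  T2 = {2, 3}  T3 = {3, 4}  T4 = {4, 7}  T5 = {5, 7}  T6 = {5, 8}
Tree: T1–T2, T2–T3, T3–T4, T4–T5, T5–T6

No — vertex 1 appears in no bag.

A tree decomposition must satisfy three properties: every vertex lies in some bag; for every edge, both endpoints lie together in some bag; and for every vertex, the bags containing it form a connected subtree. Here vertex 1 appears in no bag, so the decomposition is invalid.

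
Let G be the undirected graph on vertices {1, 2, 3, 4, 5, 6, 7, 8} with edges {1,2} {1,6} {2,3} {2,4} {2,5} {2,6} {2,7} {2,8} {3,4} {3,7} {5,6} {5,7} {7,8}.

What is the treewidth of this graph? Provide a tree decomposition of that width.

Treewidth 2.
Bags: B1 = {2, 5, 7}  B2 = {2, 5, 6}  B3 = {2, 3, 7}  B4 = {1, 2, 6}  B5 = {2, 7, 8}  B6 = {2, 3, 4}
Tree: B1–B2, B1–B3, B2–B4, B3–B5, B3–B6

The largest bag has 3 vertices, giving width 2; this decomposition certifies tw(G) ≤ 2. On the other hand G contains the 3-clique {1, 2, 6}. A clique must lie in a single bag of any decomposition, so no decomposition can have width below 2. Combining the bounds, tw(G) = 2.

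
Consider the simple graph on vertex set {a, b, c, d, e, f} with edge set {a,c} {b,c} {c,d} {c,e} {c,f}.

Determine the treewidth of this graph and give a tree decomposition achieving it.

Every bag has size at most 2, so the width is 2 − 1 = 1 and tw(G) ≤ 1. Any graph with an edge has treewidth ≥ 1, and G has the edge d–c. The upper and lower bounds meet at 1, so that is the treewidth.

Treewidth 1.
One such decomposition:
Bags: B1 = {c, d}  B2 = {c, f}  B3 = {b, c}  B4 = {c, e}  B5 = {a, c}
Tree: B1–B2, B1–B3, B2–B4, B2–B5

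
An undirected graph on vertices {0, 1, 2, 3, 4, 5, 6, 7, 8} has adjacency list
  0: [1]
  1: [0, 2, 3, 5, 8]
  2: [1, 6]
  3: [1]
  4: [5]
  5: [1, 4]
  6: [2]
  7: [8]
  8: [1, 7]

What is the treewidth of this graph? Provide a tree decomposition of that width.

The largest bag has 2 vertices, giving width 1; this decomposition certifies tw(G) ≤ 1. Since G has at least one edge (e.g. 8–1), it is not an edgeless graph, so tw(G) ≥ 1. The upper and lower bounds meet at 1, so that is the treewidth.

Treewidth 1.
One such decomposition:
Bags: B1 = {1, 8}  B2 = {1, 2}  B3 = {1, 3}  B4 = {2, 6}  B5 = {7, 8}  B6 = {0, 1}  B7 = {1, 5}  B8 = {4, 5}
Tree: B1–B2, B2–B3, B2–B4, B1–B5, B2–B6, B2–B7, B7–B8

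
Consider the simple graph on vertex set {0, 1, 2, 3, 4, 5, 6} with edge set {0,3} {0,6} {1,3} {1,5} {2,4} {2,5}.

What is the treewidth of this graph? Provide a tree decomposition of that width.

Treewidth 1.
One such decomposition:
Bags: B1 = {2, 4}  B2 = {2, 5}  B3 = {1, 5}  B4 = {1, 3}  B5 = {0, 3}  B6 = {0, 6}
Tree: B1–B2, B2–B3, B3–B4, B4–B5, B5–B6

The largest bag has 2 vertices, giving width 1; this decomposition certifies tw(G) ≤ 1. Any graph with an edge has treewidth ≥ 1, and G has the edge 4–2. Therefore the treewidth is 1.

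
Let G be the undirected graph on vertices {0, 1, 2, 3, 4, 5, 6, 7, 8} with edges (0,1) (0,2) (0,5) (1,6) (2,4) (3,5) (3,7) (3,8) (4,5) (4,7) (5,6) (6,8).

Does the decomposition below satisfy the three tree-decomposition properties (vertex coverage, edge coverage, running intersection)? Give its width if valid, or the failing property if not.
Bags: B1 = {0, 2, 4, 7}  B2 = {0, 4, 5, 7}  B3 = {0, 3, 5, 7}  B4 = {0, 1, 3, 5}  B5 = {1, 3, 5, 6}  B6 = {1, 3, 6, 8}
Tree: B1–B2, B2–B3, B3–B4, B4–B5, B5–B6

Vertex coverage: the bags together contain {0, 1, 2, 3, 4, 5, 6, 7, 8}, the full vertex set. Edge coverage: each edge of G has both endpoints in at least one bag. Running intersection: for every vertex, the bags containing it form a connected subtree. All three properties hold, so this is a valid tree decomposition of width max|bag| − 1 = 3, and hence tw(G) ≤ 3.

Yes; width 3.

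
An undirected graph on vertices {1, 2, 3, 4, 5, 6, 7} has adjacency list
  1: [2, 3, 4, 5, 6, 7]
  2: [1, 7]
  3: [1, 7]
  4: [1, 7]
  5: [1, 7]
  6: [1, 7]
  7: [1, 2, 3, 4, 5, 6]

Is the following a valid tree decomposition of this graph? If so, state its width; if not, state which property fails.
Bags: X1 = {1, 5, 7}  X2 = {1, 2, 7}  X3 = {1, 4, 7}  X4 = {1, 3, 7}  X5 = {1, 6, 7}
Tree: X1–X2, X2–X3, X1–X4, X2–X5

Vertex coverage: the bags together contain {1, 2, 3, 4, 5, 6, 7}, the full vertex set. Edge coverage: each edge of G has both endpoints in at least one bag. Running intersection: for every vertex, the bags containing it form a connected subtree. All three properties hold, so this is a valid tree decomposition of width max|bag| − 1 = 2, and hence tw(G) ≤ 2.

Yes; width 2.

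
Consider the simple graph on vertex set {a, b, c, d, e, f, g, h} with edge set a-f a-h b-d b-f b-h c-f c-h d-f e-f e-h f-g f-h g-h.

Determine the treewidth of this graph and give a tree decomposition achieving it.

Treewidth 2.
One optimal decomposition is:
Bags: B1 = {b, f, h}  B2 = {c, f, h}  B3 = {f, g, h}  B4 = {a, f, h}  B5 = {e, f, h}  B6 = {b, d, f}
Tree: B1–B2, B2–B3, B2–B4, B4–B5, B1–B6

Each bag holds 3 vertices, so the decomposition has width 2, which upper-bounds the treewidth. Conversely, {b, d, f} is a clique of size 3, and the vertices of any clique must share a bag in every tree decomposition; so some bag has ≥ 3 vertices and tw(G) ≥ 2. Hence tw(G) = 2 exactly.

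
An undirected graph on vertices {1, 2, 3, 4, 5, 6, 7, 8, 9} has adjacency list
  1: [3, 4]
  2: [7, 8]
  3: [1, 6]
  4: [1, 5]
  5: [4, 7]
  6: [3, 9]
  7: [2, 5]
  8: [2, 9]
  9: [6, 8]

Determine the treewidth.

A width-2 tree decomposition is:
Bags: B1 = {3, 6, 9}  B2 = {1, 3, 9}  B3 = {1, 4, 9}  B4 = {4, 5, 9}  B5 = {5, 7, 9}  B6 = {2, 7, 9}  B7 = {2, 8, 9}
Tree: B1–B2, B2–B3, B3–B4, B4–B5, B5–B6, B6–B7
Every bag has size at most 3, so the width is 3 − 1 = 2 and tw(G) ≤ 2. Since 9–6–3–1–4–5–7–2–8–9 is a cycle in G, G is not acyclic. Forests are exactly the graphs of treewidth ≤ 1, so tw(G) ≥ 2. The upper and lower bounds meet at 2, so that is the treewidth.

2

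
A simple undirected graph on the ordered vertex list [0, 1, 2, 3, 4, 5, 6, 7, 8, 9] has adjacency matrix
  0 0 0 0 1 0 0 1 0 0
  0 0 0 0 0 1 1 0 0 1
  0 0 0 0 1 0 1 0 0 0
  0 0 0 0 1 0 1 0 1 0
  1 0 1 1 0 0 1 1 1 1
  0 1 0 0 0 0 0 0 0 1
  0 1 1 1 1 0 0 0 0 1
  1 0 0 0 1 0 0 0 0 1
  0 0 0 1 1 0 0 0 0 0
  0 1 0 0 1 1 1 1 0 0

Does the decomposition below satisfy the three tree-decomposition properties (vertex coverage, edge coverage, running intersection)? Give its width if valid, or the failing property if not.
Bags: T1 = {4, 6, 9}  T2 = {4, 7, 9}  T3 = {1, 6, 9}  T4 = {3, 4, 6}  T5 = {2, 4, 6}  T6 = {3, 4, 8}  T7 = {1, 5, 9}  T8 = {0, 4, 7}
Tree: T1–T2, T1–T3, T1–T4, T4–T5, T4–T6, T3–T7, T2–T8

Yes; width 2.

Checking the three conditions: (i) the bags cover all of {0, 1, 2, 3, 4, 5, 6, 7, 8, 9}; (ii) for each edge, some bag contains both endpoints; (iii) the bags containing any fixed vertex form a subtree. All hold, so the decomposition is valid with width 3 − 1 = 2.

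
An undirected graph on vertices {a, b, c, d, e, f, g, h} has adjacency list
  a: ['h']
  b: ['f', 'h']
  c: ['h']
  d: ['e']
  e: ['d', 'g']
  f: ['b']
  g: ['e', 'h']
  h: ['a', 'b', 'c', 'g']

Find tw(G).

A width-1 tree decomposition is:
Bags: B1 = {g, h}  B2 = {b, h}  B3 = {e, g}  B4 = {b, f}  B5 = {a, h}  B6 = {c, h}  B7 = {d, e}
Tree: B1–B2, B1–B3, B2–B4, B2–B5, B1–B6, B3–B7
Every bag has size at most 2, so the width is 2 − 1 = 1 and tw(G) ≤ 1. Since G has at least one edge (e.g. g–h), it is not an edgeless graph, so tw(G) ≥ 1. Therefore the treewidth is 1.

1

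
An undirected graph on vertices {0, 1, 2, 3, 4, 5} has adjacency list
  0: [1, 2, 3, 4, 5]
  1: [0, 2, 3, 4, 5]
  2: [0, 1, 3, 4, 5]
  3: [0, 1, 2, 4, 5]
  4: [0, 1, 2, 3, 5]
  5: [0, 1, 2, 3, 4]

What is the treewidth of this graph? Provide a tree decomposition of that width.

A single bag containing all 6 vertices is trivially a valid decomposition of width 5. For the lower bound, the 6 vertices {0, 1, 2, 3, 4, 5} are pairwise adjacent, and any tree decomposition puts a clique entirely inside one bag — forcing width ≥ 5. Combining the bounds, tw(G) = 5.

Treewidth 5.
Bags: B1 = {0, 1, 2, 3, 4, 5}
Tree: (single bag)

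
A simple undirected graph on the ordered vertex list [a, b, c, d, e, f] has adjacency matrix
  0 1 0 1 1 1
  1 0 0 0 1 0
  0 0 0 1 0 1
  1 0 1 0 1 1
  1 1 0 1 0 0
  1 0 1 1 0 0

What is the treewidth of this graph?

2

A width-2 tree decomposition is:
Bags: B1 = {a, d, e}  B2 = {a, b, e}  B3 = {a, d, f}  B4 = {c, d, f}
Tree: B1–B2, B1–B3, B3–B4
Every bag has size at most 3, so the width is 3 − 1 = 2 and tw(G) ≤ 2. For the lower bound, the 3 vertices {c, d, f} are pairwise adjacent, and any tree decomposition puts a clique entirely inside one bag — forcing width ≥ 2. Hence tw(G) = 2 exactly.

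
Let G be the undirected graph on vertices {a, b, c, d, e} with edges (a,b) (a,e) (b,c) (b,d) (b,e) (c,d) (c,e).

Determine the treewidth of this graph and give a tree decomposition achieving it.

Every bag has size at most 3, so the width is 3 − 1 = 2 and tw(G) ≤ 2. For the lower bound, the 3 vertices {b, c, d} are pairwise adjacent, and any tree decomposition puts a clique entirely inside one bag — forcing width ≥ 2. Hence tw(G) = 2 exactly.

Treewidth 2.
Bags: B1 = {a, b, e}  B2 = {b, c, e}  B3 = {b, c, d}
Tree: B1–B2, B2–B3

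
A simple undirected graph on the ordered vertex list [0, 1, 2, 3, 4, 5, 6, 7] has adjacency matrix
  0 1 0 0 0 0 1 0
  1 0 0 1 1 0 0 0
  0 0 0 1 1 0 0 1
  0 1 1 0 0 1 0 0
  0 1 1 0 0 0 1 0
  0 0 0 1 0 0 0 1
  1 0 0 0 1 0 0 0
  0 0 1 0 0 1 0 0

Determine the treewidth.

A width-2 tree decomposition is:
Bags: B1 = {0, 1, 6}  B2 = {1, 4, 6}  B3 = {1, 3, 4}  B4 = {2, 3, 4}  B5 = {2, 3, 5}  B6 = {2, 5, 7}
Tree: B1–B2, B2–B3, B3–B4, B4–B5, B5–B6
The largest bag has 3 vertices, giving width 2; this decomposition certifies tw(G) ≤ 2. The edges 0–6–4–1–0 form a cycle, so G is not a tree and its treewidth is at least 2. The upper and lower bounds meet at 2, so that is the treewidth.

2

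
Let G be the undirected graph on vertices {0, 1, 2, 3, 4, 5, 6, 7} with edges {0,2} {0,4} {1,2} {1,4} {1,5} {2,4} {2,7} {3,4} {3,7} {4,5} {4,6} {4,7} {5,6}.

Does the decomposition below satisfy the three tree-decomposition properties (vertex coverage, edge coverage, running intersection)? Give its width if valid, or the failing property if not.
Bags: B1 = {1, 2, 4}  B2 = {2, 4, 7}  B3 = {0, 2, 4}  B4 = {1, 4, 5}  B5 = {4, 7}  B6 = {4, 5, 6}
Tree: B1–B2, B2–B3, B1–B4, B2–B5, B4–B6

No — vertex 3 appears in no bag.

A tree decomposition must satisfy three properties: every vertex lies in some bag; for every edge, both endpoints lie together in some bag; and for every vertex, the bags containing it form a connected subtree. Here vertex 3 appears in no bag, so the decomposition is invalid.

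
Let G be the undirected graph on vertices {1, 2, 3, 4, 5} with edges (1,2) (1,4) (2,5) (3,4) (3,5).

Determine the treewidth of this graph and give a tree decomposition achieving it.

Treewidth 2.
One optimal decomposition is:
Bags: B1 = {2, 3, 5}  B2 = {1, 2, 3}  B3 = {1, 3, 4}
Tree: B1–B2, B2–B3

Each bag holds 3 vertices, so the decomposition has width 2, which upper-bounds the treewidth. For the lower bound, G contains the cycle 3–5–2–1–4–3, so G is not a forest; only forests have treewidth ≤ 1, hence tw(G) ≥ 2. The upper and lower bounds meet at 2, so that is the treewidth.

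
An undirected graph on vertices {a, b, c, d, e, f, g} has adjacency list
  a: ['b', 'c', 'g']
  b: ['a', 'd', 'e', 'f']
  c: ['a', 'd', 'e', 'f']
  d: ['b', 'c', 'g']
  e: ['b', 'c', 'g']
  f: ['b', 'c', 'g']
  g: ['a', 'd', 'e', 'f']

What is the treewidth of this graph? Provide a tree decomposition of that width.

Each bag holds 4 vertices, so the decomposition has width 3, which upper-bounds the treewidth. For the lower bound: the 4 vertex sets {e,g}, {c,f}, {b}, {d} are disjoint, each induces a connected subgraph, and every pair is joined by at least one edge of G. Contracting each set to a single vertex therefore yields K_{4} as a minor, and since treewidth is minor-monotone, tw(G) ≥ tw(K_{4}) = 3. The upper and lower bounds meet at 3, so that is the treewidth.

Treewidth 3.
Bags: B1 = {b, c, e, g}  B2 = {b, c, f, g}  B3 = {b, c, d, g}  B4 = {a, b, c, g}
Tree: B1–B2, B2–B3, B3–B4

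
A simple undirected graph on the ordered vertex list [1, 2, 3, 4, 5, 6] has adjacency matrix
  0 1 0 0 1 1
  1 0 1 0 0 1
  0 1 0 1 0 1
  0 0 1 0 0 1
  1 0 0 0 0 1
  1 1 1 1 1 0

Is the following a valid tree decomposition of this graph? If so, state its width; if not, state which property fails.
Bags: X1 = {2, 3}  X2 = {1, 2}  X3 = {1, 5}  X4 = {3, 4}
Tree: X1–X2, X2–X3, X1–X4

No — vertex 6 appears in no bag.

A tree decomposition must satisfy three properties: every vertex lies in some bag; for every edge, both endpoints lie together in some bag; and for every vertex, the bags containing it form a connected subtree. Here vertex 6 appears in no bag, so the decomposition is invalid.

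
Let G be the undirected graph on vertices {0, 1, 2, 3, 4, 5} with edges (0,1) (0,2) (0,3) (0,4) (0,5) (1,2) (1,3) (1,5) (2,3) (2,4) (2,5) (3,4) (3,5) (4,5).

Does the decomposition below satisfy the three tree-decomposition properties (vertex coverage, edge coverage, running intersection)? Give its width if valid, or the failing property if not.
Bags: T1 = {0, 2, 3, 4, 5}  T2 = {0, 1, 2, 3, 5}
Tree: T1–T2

Every vertex of G appears in some bag (union = {0, 1, 2, 3, 4, 5}); every edge is covered by a bag; and for each vertex v the set of bags containing v is connected in the bag tree. The decomposition is therefore valid. The largest bag has 5 vertices, so the width is 4.

Yes; width 4.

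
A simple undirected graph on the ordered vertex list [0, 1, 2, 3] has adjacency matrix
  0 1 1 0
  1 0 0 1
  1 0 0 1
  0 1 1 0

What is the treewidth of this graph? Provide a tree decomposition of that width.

Every bag has size at most 3, so the width is 3 − 1 = 2 and tw(G) ≤ 2. Since 1–3–2–0–1 is a cycle in G, G is not acyclic. Forests are exactly the graphs of treewidth ≤ 1, so tw(G) ≥ 2. Therefore the treewidth is 2.

Treewidth 2.
One optimal decomposition is:
Bags: B1 = {1, 2, 3}  B2 = {0, 1, 2}
Tree: B1–B2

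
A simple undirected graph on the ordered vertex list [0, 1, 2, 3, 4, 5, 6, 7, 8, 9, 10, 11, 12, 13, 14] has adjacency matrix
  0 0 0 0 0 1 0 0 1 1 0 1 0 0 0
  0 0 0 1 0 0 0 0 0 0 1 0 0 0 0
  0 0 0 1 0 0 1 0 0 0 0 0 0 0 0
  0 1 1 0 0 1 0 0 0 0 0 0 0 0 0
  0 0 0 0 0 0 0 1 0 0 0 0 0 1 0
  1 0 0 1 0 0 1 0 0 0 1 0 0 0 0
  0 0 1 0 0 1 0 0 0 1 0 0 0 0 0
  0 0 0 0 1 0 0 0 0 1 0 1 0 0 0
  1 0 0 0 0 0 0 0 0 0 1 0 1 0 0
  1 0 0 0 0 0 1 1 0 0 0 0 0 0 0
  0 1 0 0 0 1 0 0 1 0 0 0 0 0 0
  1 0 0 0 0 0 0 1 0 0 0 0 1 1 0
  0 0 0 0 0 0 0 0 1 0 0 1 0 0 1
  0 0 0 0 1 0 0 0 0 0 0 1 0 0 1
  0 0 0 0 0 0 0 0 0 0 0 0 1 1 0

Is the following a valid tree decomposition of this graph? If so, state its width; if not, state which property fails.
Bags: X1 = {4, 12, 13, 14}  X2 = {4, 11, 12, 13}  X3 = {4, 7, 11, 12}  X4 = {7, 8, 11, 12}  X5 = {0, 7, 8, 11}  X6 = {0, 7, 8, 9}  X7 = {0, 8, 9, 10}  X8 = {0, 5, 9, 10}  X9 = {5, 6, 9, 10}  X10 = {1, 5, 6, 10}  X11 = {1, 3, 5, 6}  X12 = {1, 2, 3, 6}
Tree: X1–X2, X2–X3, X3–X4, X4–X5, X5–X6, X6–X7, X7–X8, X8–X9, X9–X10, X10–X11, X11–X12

Every vertex of G appears in some bag (union = {0, 1, 2, 3, 4, 5, 6, 7, 8, 9, 10, 11, 12, 13, 14}); every edge is covered by a bag; and for each vertex v the set of bags containing v is connected in the bag tree. The decomposition is therefore valid. The largest bag has 4 vertices, so the width is 3.

Yes; width 3.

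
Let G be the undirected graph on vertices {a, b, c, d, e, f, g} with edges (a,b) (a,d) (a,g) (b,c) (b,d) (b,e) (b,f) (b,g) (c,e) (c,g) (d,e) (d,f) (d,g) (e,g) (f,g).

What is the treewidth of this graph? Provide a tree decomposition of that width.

Every bag has size at most 4, so the width is 4 − 1 = 3 and tw(G) ≤ 3. Conversely, {b, d, e, g} is a clique of size 4, and the vertices of any clique must share a bag in every tree decomposition; so some bag has ≥ 4 vertices and tw(G) ≥ 3. Combining the bounds, tw(G) = 3.

Treewidth 3.
Bags: B1 = {b, d, e, g}  B2 = {b, c, e, g}  B3 = {a, b, d, g}  B4 = {b, d, f, g}
Tree: B1–B2, B1–B3, B1–B4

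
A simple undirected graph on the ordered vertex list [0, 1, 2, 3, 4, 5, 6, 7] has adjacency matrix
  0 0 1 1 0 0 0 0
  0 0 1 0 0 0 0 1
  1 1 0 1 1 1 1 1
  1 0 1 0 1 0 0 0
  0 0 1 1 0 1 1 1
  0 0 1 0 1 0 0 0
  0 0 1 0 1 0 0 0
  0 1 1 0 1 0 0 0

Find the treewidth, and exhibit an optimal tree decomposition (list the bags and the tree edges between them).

Treewidth 2.
One optimal decomposition is:
Bags: B1 = {2, 4, 7}  B2 = {2, 3, 4}  B3 = {1, 2, 7}  B4 = {0, 2, 3}  B5 = {2, 4, 6}  B6 = {2, 4, 5}
Tree: B1–B2, B1–B3, B2–B4, B1–B5, B1–B6

The largest bag has 3 vertices, giving width 2; this decomposition certifies tw(G) ≤ 2. Conversely, {0, 2, 3} is a clique of size 3, and the vertices of any clique must share a bag in every tree decomposition; so some bag has ≥ 3 vertices and tw(G) ≥ 2. Hence tw(G) = 2 exactly.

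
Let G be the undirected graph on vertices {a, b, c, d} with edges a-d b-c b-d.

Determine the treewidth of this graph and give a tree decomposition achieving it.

Treewidth 1.
One optimal decomposition is:
Bags: B1 = {a, d}  B2 = {b, d}  B3 = {b, c}
Tree: B1–B2, B2–B3

Every bag has size at most 2, so the width is 2 − 1 = 1 and tw(G) ≤ 1. Since G has at least one edge (e.g. a–d), it is not an edgeless graph, so tw(G) ≥ 1. The upper and lower bounds meet at 1, so that is the treewidth.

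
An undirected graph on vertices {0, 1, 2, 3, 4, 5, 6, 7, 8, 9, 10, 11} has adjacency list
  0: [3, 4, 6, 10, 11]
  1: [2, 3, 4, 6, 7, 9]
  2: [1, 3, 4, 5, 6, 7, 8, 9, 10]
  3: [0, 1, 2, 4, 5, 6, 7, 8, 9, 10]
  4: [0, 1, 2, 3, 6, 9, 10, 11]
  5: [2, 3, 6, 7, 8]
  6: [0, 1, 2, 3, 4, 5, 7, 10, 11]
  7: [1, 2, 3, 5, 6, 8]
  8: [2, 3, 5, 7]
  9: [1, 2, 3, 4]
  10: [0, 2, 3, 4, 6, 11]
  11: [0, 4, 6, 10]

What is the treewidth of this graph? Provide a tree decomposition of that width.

Treewidth 4.
One such decomposition:
Bags: B1 = {2, 3, 5, 6, 7}  B2 = {1, 2, 3, 6, 7}  B3 = {2, 3, 5, 7, 8}  B4 = {1, 2, 3, 4, 6}  B5 = {2, 3, 4, 6, 10}  B6 = {0, 3, 4, 6, 10}  B7 = {1, 2, 3, 4, 9}  B8 = {0, 4, 6, 10, 11}
Tree: B1–B2, B1–B3, B2–B4, B4–B5, B5–B6, B4–B7, B6–B8

Every bag has size at most 5, so the width is 5 − 1 = 4 and tw(G) ≤ 4. For the lower bound, the 5 vertices {0, 4, 6, 10, 11} are pairwise adjacent, and any tree decomposition puts a clique entirely inside one bag — forcing width ≥ 4. Hence tw(G) = 4 exactly.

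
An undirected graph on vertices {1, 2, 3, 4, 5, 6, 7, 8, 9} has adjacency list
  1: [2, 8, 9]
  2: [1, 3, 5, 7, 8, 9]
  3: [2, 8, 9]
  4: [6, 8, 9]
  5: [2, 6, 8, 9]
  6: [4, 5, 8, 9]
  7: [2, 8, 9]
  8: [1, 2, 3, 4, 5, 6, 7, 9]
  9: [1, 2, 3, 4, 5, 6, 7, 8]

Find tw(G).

3

A width-3 tree decomposition is:
Bags: B1 = {5, 6, 8, 9}  B2 = {2, 5, 8, 9}  B3 = {4, 6, 8, 9}  B4 = {2, 7, 8, 9}  B5 = {2, 3, 8, 9}  B6 = {1, 2, 8, 9}
Tree: B1–B2, B1–B3, B2–B4, B4–B5, B4–B6
Every bag has size at most 4, so the width is 4 − 1 = 3 and tw(G) ≤ 3. For the lower bound, the 4 vertices {1, 2, 8, 9} are pairwise adjacent, and any tree decomposition puts a clique entirely inside one bag — forcing width ≥ 3. The upper and lower bounds meet at 3, so that is the treewidth.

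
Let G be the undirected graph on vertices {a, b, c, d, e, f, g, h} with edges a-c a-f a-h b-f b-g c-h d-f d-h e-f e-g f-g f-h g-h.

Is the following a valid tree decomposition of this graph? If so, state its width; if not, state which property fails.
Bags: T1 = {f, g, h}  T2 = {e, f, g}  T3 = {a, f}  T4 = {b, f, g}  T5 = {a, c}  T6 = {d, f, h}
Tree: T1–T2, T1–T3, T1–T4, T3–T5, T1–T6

A tree decomposition must satisfy three properties: every vertex lies in some bag; for every edge, both endpoints lie together in some bag; and for every vertex, the bags containing it form a connected subtree. Here edge (h,a) lies in no bag, so the decomposition is invalid.

No — edge (h,a) lies in no bag.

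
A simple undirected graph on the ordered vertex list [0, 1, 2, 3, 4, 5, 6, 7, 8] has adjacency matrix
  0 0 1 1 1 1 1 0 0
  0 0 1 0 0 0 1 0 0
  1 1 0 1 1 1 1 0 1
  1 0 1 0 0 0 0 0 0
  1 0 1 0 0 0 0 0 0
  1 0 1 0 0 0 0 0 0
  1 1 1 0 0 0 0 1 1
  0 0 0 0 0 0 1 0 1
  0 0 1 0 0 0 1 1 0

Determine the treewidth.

A width-2 tree decomposition is:
Bags: B1 = {0, 2, 6}  B2 = {0, 2, 4}  B3 = {1, 2, 6}  B4 = {2, 6, 8}  B5 = {0, 2, 5}  B6 = {6, 7, 8}  B7 = {0, 2, 3}
Tree: B1–B2, B1–B3, B3–B4, B2–B5, B4–B6, B5–B7
Every bag has size at most 3, so the width is 3 − 1 = 2 and tw(G) ≤ 2. Conversely, {0, 2, 3} is a clique of size 3, and the vertices of any clique must share a bag in every tree decomposition; so some bag has ≥ 3 vertices and tw(G) ≥ 2. Therefore the treewidth is 2.

2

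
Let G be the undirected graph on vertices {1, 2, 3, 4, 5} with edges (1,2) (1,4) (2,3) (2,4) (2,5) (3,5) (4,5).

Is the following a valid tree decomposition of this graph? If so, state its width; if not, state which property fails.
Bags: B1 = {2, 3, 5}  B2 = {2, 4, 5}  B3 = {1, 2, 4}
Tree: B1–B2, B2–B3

Yes; width 2.

Checking the three conditions: (i) the bags cover all of {1, 2, 3, 4, 5}; (ii) for each edge, some bag contains both endpoints; (iii) the bags containing any fixed vertex form a subtree. All hold, so the decomposition is valid with width 3 − 1 = 2.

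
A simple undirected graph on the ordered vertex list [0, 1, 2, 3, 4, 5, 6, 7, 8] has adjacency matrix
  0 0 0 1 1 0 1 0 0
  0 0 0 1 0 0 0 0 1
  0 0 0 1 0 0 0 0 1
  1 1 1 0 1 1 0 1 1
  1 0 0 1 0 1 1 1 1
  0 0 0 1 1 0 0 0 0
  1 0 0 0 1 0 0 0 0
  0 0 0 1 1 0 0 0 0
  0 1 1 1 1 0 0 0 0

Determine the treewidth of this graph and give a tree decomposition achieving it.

Treewidth 2.
One such decomposition:
Bags: B1 = {0, 3, 4}  B2 = {3, 4, 8}  B3 = {1, 3, 8}  B4 = {2, 3, 8}  B5 = {3, 4, 5}  B6 = {0, 4, 6}  B7 = {3, 4, 7}
Tree: B1–B2, B2–B3, B2–B4, B1–B5, B1–B6, B5–B7

Every bag has size at most 3, so the width is 3 − 1 = 2 and tw(G) ≤ 2. On the other hand G contains the 3-clique {1, 3, 8}. A clique must lie in a single bag of any decomposition, so no decomposition can have width below 2. Combining the bounds, tw(G) = 2.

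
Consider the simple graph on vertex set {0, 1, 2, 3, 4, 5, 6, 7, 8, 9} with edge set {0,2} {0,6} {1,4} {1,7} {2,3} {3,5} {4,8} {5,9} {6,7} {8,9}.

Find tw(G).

2

A width-2 tree decomposition is:
Bags: B1 = {3, 5, 9}  B2 = {2, 3, 9}  B3 = {0, 2, 9}  B4 = {0, 6, 9}  B5 = {6, 7, 9}  B6 = {1, 7, 9}  B7 = {1, 4, 9}  B8 = {4, 8, 9}
Tree: B1–B2, B2–B3, B3–B4, B4–B5, B5–B6, B6–B7, B7–B8
Each bag holds 3 vertices, so the decomposition has width 2, which upper-bounds the treewidth. The edges 9–5–3–2–0–6–7–1–4–8–9 form a cycle, so G is not a tree and its treewidth is at least 2. Combining the bounds, tw(G) = 2.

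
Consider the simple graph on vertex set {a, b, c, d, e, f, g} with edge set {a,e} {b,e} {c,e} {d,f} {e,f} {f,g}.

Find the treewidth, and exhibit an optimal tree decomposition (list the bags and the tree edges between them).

Treewidth 1.
One such decomposition:
Bags: B1 = {f, g}  B2 = {e, f}  B3 = {a, e}  B4 = {c, e}  B5 = {b, e}  B6 = {d, f}
Tree: B1–B2, B2–B3, B3–B4, B2–B5, B1–B6

Each bag holds 2 vertices, so the decomposition has width 1, which upper-bounds the treewidth. Any graph with an edge has treewidth ≥ 1, and G has the edge g–f. Hence tw(G) = 1 exactly.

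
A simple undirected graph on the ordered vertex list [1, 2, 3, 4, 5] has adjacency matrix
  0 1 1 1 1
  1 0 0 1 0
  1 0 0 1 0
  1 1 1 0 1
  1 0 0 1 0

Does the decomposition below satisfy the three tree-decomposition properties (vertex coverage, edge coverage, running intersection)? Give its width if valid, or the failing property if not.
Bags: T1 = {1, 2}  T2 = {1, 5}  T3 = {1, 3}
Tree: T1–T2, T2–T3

A tree decomposition must satisfy three properties: every vertex lies in some bag; for every edge, both endpoints lie together in some bag; and for every vertex, the bags containing it form a connected subtree. Here vertex 4 appears in no bag, so the decomposition is invalid.

No — vertex 4 appears in no bag.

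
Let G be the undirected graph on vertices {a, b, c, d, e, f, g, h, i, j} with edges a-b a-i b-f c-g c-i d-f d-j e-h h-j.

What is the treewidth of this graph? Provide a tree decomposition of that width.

Treewidth 1.
Bags: B1 = {c, g}  B2 = {c, i}  B3 = {a, i}  B4 = {a, b}  B5 = {b, f}  B6 = {d, f}  B7 = {d, j}  B8 = {h, j}  B9 = {e, h}
Tree: B1–B2, B2–B3, B3–B4, B4–B5, B5–B6, B6–B7, B7–B8, B8–B9

Every bag has size at most 2, so the width is 2 − 1 = 1 and tw(G) ≤ 1. Since G has at least one edge (e.g. g–c), it is not an edgeless graph, so tw(G) ≥ 1. Combining the bounds, tw(G) = 1.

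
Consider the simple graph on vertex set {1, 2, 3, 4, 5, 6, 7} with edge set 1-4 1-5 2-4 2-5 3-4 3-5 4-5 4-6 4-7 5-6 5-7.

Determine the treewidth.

A width-2 tree decomposition is:
Bags: B1 = {4, 5, 6}  B2 = {1, 4, 5}  B3 = {3, 4, 5}  B4 = {4, 5, 7}  B5 = {2, 4, 5}
Tree: B1–B2, B1–B3, B3–B4, B3–B5
Every bag has size at most 3, so the width is 3 − 1 = 2 and tw(G) ≤ 2. For the lower bound, the 3 vertices {1, 4, 5} are pairwise adjacent, and any tree decomposition puts a clique entirely inside one bag — forcing width ≥ 2. Therefore the treewidth is 2.

2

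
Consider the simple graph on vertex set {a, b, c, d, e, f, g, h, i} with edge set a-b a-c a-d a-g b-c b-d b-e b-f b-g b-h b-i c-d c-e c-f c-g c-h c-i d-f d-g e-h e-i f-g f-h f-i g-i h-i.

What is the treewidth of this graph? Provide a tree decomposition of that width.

Every bag has size at most 5, so the width is 5 − 1 = 4 and tw(G) ≤ 4. On the other hand G contains the 5-clique {a, b, c, d, g}. A clique must lie in a single bag of any decomposition, so no decomposition can have width below 4. The upper and lower bounds meet at 4, so that is the treewidth.

Treewidth 4.
One such decomposition:
Bags: B1 = {b, c, f, h, i}  B2 = {b, c, f, g, i}  B3 = {b, c, d, f, g}  B4 = {a, b, c, d, g}  B5 = {b, c, e, h, i}
Tree: B1–B2, B2–B3, B3–B4, B1–B5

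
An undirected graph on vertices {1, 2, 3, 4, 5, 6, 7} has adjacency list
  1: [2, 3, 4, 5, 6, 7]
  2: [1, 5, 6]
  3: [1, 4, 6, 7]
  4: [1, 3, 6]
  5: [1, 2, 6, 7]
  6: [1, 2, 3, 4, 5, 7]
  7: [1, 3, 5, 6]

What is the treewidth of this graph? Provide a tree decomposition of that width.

Treewidth 3.
One such decomposition:
Bags: B1 = {1, 5, 6, 7}  B2 = {1, 3, 6, 7}  B3 = {1, 3, 4, 6}  B4 = {1, 2, 5, 6}
Tree: B1–B2, B2–B3, B1–B4

Every bag has size at most 4, so the width is 4 − 1 = 3 and tw(G) ≤ 3. Conversely, {1, 2, 5, 6} is a clique of size 4, and the vertices of any clique must share a bag in every tree decomposition; so some bag has ≥ 4 vertices and tw(G) ≥ 3. Hence tw(G) = 3 exactly.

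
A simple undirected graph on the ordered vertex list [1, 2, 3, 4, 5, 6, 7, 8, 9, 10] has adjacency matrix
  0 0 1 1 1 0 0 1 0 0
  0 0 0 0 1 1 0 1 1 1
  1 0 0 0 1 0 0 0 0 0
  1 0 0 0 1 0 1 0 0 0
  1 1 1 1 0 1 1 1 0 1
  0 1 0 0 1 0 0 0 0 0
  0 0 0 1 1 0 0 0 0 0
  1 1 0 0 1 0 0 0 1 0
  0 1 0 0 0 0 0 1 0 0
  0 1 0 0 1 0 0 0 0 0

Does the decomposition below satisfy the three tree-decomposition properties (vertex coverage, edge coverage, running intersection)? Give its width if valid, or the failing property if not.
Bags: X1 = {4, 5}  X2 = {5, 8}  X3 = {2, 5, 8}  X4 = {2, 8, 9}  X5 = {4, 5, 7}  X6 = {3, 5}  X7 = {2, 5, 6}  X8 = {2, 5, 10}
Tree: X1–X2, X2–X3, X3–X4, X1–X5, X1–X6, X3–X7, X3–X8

A tree decomposition must satisfy three properties: every vertex lies in some bag; for every edge, both endpoints lie together in some bag; and for every vertex, the bags containing it form a connected subtree. Here vertex 1 appears in no bag, so the decomposition is invalid.

No — vertex 1 appears in no bag.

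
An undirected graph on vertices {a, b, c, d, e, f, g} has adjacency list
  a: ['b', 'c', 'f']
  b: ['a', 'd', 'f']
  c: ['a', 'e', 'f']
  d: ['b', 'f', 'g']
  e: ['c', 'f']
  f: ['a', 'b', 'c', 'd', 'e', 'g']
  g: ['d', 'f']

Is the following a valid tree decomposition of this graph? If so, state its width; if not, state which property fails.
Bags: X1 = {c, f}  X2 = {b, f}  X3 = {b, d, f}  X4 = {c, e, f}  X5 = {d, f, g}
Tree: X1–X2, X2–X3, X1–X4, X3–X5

No — vertex a appears in no bag.

A tree decomposition must satisfy three properties: every vertex lies in some bag; for every edge, both endpoints lie together in some bag; and for every vertex, the bags containing it form a connected subtree. Here vertex a appears in no bag, so the decomposition is invalid.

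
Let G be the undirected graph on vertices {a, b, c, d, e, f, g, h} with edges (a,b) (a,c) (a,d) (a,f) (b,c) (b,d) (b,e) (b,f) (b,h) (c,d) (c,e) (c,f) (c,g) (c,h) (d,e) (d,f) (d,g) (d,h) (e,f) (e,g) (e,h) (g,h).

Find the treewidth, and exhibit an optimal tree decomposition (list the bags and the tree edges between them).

Every bag has size at most 5, so the width is 5 − 1 = 4 and tw(G) ≤ 4. For the lower bound, the 5 vertices {c, d, e, g, h} are pairwise adjacent, and any tree decomposition puts a clique entirely inside one bag — forcing width ≥ 4. Hence tw(G) = 4 exactly.

Treewidth 4.
One optimal decomposition is:
Bags: B1 = {c, d, e, g, h}  B2 = {b, c, d, e, h}  B3 = {b, c, d, e, f}  B4 = {a, b, c, d, f}
Tree: B1–B2, B2–B3, B3–B4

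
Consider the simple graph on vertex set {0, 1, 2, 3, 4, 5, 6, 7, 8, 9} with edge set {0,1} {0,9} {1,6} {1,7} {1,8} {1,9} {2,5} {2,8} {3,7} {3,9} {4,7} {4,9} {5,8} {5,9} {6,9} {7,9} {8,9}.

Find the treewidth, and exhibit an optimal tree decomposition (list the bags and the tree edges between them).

The largest bag has 3 vertices, giving width 2; this decomposition certifies tw(G) ≤ 2. On the other hand G contains the 3-clique {0, 1, 9}. A clique must lie in a single bag of any decomposition, so no decomposition can have width below 2. The upper and lower bounds meet at 2, so that is the treewidth.

Treewidth 2.
One optimal decomposition is:
Bags: B1 = {1, 8, 9}  B2 = {1, 7, 9}  B3 = {5, 8, 9}  B4 = {3, 7, 9}  B5 = {0, 1, 9}  B6 = {2, 5, 8}  B7 = {4, 7, 9}  B8 = {1, 6, 9}
Tree: B1–B2, B1–B3, B2–B4, B2–B5, B3–B6, B2–B7, B1–B8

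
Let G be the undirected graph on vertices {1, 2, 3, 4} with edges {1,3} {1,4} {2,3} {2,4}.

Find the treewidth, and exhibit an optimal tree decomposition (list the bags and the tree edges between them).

Each bag holds 3 vertices, so the decomposition has width 2, which upper-bounds the treewidth. Since 1–3–2–4–1 is a cycle in G, G is not acyclic. Forests are exactly the graphs of treewidth ≤ 1, so tw(G) ≥ 2. The upper and lower bounds meet at 2, so that is the treewidth.

Treewidth 2.
One optimal decomposition is:
Bags: B1 = {1, 2, 3}  B2 = {1, 2, 4}
Tree: B1–B2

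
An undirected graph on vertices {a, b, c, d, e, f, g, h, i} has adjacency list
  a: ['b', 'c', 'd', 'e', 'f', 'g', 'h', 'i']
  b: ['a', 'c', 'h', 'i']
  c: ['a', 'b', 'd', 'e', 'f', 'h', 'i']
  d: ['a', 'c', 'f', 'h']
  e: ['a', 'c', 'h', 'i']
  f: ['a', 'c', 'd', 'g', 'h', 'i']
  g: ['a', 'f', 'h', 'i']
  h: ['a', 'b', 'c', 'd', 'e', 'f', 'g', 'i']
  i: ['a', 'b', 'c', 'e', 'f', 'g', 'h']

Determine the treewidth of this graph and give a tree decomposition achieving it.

Every bag has size at most 5, so the width is 5 − 1 = 4 and tw(G) ≤ 4. On the other hand G contains the 5-clique {a, c, d, f, h}. A clique must lie in a single bag of any decomposition, so no decomposition can have width below 4. Combining the bounds, tw(G) = 4.

Treewidth 4.
Bags: B1 = {a, c, e, h, i}  B2 = {a, c, f, h, i}  B3 = {a, c, d, f, h}  B4 = {a, b, c, h, i}  B5 = {a, f, g, h, i}
Tree: B1–B2, B2–B3, B2–B4, B2–B5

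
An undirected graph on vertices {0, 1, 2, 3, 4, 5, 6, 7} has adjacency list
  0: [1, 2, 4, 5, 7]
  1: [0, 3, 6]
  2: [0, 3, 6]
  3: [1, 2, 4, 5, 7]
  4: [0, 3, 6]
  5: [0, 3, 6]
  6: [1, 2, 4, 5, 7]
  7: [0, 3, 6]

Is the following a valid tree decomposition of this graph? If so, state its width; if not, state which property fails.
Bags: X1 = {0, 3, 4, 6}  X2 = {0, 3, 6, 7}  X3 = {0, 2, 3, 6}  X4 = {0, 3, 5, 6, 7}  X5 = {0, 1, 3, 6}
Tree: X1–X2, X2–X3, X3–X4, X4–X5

A tree decomposition must satisfy three properties: every vertex lies in some bag; for every edge, both endpoints lie together in some bag; and for every vertex, the bags containing it form a connected subtree. Here bags containing vertex 7 are not connected in the tree, so the decomposition is invalid.

No — bags containing vertex 7 are not connected in the tree.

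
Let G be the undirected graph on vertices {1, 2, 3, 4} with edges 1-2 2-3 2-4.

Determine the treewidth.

A width-1 tree decomposition is:
Bags: B1 = {1, 2}  B2 = {2, 3}  B3 = {2, 4}
Tree: B1–B2, B2–B3
Each bag holds 2 vertices, so the decomposition has width 1, which upper-bounds the treewidth. G has an edge, so its treewidth is at least 1. The upper and lower bounds meet at 1, so that is the treewidth.

1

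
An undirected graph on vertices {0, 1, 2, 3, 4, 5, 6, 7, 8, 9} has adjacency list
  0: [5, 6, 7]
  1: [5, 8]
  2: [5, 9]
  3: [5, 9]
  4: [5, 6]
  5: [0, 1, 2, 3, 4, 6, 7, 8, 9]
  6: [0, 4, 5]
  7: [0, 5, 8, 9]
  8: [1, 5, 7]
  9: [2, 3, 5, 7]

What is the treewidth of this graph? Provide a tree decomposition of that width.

Treewidth 2.
One optimal decomposition is:
Bags: B1 = {1, 5, 8}  B2 = {5, 7, 8}  B3 = {5, 7, 9}  B4 = {0, 5, 7}  B5 = {0, 5, 6}  B6 = {2, 5, 9}  B7 = {3, 5, 9}  B8 = {4, 5, 6}
Tree: B1–B2, B2–B3, B3–B4, B4–B5, B3–B6, B6–B7, B5–B8

The largest bag has 3 vertices, giving width 2; this decomposition certifies tw(G) ≤ 2. For the lower bound, the 3 vertices {1, 5, 8} are pairwise adjacent, and any tree decomposition puts a clique entirely inside one bag — forcing width ≥ 2. Therefore the treewidth is 2.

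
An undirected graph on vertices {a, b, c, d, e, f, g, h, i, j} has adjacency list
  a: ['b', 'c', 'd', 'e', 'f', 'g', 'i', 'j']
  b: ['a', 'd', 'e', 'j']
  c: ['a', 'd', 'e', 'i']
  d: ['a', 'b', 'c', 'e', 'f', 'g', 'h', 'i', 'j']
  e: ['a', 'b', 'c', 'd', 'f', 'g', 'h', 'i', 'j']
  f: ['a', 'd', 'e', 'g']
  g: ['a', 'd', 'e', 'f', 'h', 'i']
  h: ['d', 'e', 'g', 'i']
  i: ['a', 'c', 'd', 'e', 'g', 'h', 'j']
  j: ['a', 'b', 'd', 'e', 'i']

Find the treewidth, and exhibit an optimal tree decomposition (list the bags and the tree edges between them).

Treewidth 4.
Bags: B1 = {a, d, e, i, j}  B2 = {a, d, e, g, i}  B3 = {a, c, d, e, i}  B4 = {a, d, e, f, g}  B5 = {a, b, d, e, j}  B6 = {d, e, g, h, i}
Tree: B1–B2, B1–B3, B2–B4, B1–B5, B2–B6

Each bag holds 5 vertices, so the decomposition has width 4, which upper-bounds the treewidth. On the other hand G contains the 5-clique {d, e, g, h, i}. A clique must lie in a single bag of any decomposition, so no decomposition can have width below 4. Therefore the treewidth is 4.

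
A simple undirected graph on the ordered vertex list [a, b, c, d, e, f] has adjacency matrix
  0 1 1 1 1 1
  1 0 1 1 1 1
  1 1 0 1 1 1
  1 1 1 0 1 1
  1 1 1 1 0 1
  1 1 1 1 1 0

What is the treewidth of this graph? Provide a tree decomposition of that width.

Treewidth 5.
One optimal decomposition is:
Bags: B1 = {a, b, c, d, e, f}
Tree: (single bag)

With just one bag of size 6, the width is 6 − 1 = 5, so tw(G) ≤ 5. Conversely, {a, b, c, d, e, f} is a clique of size 6, and the vertices of any clique must share a bag in every tree decomposition; so some bag has ≥ 6 vertices and tw(G) ≥ 5. The upper and lower bounds meet at 5, so that is the treewidth.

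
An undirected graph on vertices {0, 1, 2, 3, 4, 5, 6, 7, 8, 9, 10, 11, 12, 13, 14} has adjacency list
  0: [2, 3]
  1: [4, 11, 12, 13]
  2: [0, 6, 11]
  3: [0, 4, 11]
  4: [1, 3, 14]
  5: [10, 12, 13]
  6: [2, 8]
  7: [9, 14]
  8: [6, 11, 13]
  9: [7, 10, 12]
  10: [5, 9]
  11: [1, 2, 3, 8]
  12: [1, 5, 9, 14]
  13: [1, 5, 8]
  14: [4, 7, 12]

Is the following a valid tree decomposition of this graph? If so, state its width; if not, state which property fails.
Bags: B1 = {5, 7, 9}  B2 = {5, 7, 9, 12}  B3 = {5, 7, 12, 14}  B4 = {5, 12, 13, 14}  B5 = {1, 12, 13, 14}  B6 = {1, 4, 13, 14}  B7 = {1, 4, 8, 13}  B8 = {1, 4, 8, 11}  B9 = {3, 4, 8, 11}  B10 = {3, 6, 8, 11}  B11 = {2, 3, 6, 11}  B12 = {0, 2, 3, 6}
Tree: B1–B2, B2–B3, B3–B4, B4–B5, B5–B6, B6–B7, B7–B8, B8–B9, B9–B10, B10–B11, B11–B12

No — vertex 10 appears in no bag.

A tree decomposition must satisfy three properties: every vertex lies in some bag; for every edge, both endpoints lie together in some bag; and for every vertex, the bags containing it form a connected subtree. Here vertex 10 appears in no bag, so the decomposition is invalid.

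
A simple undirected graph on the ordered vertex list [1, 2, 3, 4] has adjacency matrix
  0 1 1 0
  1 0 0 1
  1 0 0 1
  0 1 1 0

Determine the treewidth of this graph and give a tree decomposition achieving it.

Treewidth 2.
Bags: B1 = {2, 3, 4}  B2 = {1, 2, 3}
Tree: B1–B2

Each bag holds 3 vertices, so the decomposition has width 2, which upper-bounds the treewidth. Since 3–4–2–1–3 is a cycle in G, G is not acyclic. Forests are exactly the graphs of treewidth ≤ 1, so tw(G) ≥ 2. Hence tw(G) = 2 exactly.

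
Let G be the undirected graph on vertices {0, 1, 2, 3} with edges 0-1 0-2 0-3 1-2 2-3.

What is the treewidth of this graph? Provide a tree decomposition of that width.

The largest bag has 3 vertices, giving width 2; this decomposition certifies tw(G) ≤ 2. On the other hand G contains the 3-clique {0, 1, 2}. A clique must lie in a single bag of any decomposition, so no decomposition can have width below 2. Therefore the treewidth is 2.

Treewidth 2.
One such decomposition:
Bags: B1 = {0, 2, 3}  B2 = {0, 1, 2}
Tree: B1–B2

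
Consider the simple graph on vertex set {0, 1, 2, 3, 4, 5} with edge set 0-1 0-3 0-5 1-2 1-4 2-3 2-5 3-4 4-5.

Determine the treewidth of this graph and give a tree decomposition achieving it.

Treewidth 3.
Bags: B1 = {0, 2, 4, 5}  B2 = {0, 1, 2, 4}  B3 = {0, 2, 3, 4}
Tree: B1–B2, B2–B3

The largest bag has 4 vertices, giving width 3; this decomposition certifies tw(G) ≤ 3. For the lower bound: the 4 vertex sets {0,5}, {1,4}, {2}, {3} are disjoint, each induces a connected subgraph, and every pair is joined by at least one edge of G. Contracting each set to a single vertex therefore yields K_{4} as a minor, and since treewidth is minor-monotone, tw(G) ≥ tw(K_{4}) = 3. Combining the bounds, tw(G) = 3.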